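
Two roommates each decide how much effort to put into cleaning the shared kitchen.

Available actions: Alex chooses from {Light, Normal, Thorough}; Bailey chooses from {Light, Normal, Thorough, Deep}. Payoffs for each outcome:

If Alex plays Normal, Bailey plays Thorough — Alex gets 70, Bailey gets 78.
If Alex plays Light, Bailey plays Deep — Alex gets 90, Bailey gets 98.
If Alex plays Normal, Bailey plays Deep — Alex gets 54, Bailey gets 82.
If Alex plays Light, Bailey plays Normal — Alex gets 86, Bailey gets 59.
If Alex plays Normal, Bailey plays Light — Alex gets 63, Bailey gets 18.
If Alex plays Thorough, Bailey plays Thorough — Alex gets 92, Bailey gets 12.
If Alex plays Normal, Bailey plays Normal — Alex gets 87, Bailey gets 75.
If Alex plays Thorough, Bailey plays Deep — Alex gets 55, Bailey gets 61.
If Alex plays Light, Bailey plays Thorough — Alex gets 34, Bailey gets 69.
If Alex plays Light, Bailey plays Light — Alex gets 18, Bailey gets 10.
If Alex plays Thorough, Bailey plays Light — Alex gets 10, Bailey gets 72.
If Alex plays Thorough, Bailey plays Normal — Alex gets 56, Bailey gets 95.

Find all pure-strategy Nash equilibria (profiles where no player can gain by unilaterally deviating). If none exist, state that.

For each strategy profile, look for a profitable unilateral deviation.
(Light, Light): Alex can switch to Normal (18 → 63). Not NE.
(Light, Normal): Alex can switch to Normal (86 → 87). Not NE.
(Light, Thorough): Alex can switch to Normal (34 → 70). Not NE.
(Light, Deep): Alex gets 90, best alternative 55; Bailey gets 98, best alternative 69. No profitable deviation — NE.
(Normal, Light): Bailey can switch to Normal (18 → 75). Not NE.
(Normal, Normal): Bailey can switch to Thorough (75 → 78). Not NE.
(Normal, Thorough): Alex can switch to Thorough (70 → 92). Not NE.
(Normal, Deep): Alex can switch to Light (54 → 90). Not NE.
(Thorough, Light): Alex can switch to Light (10 → 18). Not NE.
(Thorough, Normal): Alex can switch to Light (56 → 86). Not NE.
(Thorough, Thorough): Bailey can switch to Light (12 → 72). Not NE.
(Thorough, Deep): Alex can switch to Light (55 → 90). Not NE.

The unique pure-strategy Nash equilibrium is (Light, Deep).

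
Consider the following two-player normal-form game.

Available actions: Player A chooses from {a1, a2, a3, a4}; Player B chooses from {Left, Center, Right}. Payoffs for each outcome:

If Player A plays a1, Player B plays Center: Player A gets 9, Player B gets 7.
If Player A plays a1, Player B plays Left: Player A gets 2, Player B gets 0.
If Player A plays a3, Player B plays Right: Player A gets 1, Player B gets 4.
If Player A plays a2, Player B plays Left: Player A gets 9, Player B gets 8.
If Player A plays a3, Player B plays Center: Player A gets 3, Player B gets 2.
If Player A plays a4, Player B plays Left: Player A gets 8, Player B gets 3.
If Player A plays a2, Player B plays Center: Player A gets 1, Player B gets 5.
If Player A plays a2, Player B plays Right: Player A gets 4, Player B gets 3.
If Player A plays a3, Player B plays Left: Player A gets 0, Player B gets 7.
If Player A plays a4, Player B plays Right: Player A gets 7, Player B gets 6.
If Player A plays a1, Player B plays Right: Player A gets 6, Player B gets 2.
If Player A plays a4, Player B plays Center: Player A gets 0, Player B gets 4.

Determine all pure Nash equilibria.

(a1, Center), (a2, Left), (a4, Right)

Player A against Left: payoffs 2, 9, 0, 8 → best response a2.
Player A against Center: payoffs 9, 1, 3, 0 → best response a1.
Player A against Right: payoffs 6, 4, 1, 7 → best response a4.
Player B against a1: payoffs 0, 7, 2 → best response Center.
Player B against a2: payoffs 8, 5, 3 → best response Left.
Player B against a3: payoffs 7, 2, 4 → best response Left.
Player B against a4: payoffs 3, 4, 6 → best response Right.
Mutual best responses: (a1, Center); (a2, Left); (a4, Right).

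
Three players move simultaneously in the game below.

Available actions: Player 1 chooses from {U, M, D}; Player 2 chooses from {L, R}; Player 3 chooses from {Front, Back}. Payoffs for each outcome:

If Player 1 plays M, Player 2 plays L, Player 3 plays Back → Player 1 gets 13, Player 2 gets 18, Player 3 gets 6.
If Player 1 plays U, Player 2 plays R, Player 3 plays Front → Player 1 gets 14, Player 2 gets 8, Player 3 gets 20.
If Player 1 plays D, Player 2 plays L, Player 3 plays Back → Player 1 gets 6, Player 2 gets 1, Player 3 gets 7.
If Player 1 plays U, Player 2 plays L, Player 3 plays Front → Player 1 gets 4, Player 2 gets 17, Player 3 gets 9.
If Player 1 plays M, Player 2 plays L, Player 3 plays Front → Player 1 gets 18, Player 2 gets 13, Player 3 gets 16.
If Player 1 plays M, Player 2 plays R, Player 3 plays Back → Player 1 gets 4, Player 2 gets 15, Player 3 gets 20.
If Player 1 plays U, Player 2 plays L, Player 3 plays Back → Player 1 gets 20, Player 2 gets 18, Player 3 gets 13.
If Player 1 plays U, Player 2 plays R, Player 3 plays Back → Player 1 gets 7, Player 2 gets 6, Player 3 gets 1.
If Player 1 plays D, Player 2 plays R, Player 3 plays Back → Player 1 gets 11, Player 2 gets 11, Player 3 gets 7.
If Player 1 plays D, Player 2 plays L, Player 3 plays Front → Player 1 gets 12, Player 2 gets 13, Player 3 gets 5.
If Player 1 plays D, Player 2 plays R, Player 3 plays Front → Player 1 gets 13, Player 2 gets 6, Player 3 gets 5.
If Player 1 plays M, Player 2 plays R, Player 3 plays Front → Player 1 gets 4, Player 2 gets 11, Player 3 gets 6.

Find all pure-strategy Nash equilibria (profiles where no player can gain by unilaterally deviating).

Check each profile: it is a Nash equilibrium iff no player can strictly gain by switching unilaterally.
(U, L, Front): Player 1 can switch to M (4 → 18). Not NE.
(U, L, Back): Player 1 gets 20, best alternative 13; Player 2 gets 18, best alternative 6; Player 3 gets 13, best alternative 9. No profitable deviation — NE.
(U, R, Front): Player 2 can switch to L (8 → 17). Not NE.
(U, R, Back): Player 1 can switch to D (7 → 11). Not NE.
(M, L, Front): Player 1 gets 18, best alternative 12; Player 2 gets 13, best alternative 11; Player 3 gets 16, best alternative 6. No profitable deviation — NE.
(M, L, Back): Player 1 can switch to U (13 → 20). Not NE.
(M, R, Front): Player 1 can switch to U (4 → 14). Not NE.
(M, R, Back): Player 1 can switch to U (4 → 7). Not NE.
(D, L, Front): Player 1 can switch to M (12 → 18). Not NE.
(D, L, Back): Player 1 can switch to U (6 → 20). Not NE.
(D, R, Front): Player 1 can switch to U (13 → 14). Not NE.
(D, R, Back): Player 1 gets 11, best alternative 7; Player 2 gets 11, best alternative 1; Player 3 gets 7, best alternative 5. No profitable deviation — NE.

Pure-strategy Nash equilibria: (U, L, Back), (M, L, Front), (D, R, Back)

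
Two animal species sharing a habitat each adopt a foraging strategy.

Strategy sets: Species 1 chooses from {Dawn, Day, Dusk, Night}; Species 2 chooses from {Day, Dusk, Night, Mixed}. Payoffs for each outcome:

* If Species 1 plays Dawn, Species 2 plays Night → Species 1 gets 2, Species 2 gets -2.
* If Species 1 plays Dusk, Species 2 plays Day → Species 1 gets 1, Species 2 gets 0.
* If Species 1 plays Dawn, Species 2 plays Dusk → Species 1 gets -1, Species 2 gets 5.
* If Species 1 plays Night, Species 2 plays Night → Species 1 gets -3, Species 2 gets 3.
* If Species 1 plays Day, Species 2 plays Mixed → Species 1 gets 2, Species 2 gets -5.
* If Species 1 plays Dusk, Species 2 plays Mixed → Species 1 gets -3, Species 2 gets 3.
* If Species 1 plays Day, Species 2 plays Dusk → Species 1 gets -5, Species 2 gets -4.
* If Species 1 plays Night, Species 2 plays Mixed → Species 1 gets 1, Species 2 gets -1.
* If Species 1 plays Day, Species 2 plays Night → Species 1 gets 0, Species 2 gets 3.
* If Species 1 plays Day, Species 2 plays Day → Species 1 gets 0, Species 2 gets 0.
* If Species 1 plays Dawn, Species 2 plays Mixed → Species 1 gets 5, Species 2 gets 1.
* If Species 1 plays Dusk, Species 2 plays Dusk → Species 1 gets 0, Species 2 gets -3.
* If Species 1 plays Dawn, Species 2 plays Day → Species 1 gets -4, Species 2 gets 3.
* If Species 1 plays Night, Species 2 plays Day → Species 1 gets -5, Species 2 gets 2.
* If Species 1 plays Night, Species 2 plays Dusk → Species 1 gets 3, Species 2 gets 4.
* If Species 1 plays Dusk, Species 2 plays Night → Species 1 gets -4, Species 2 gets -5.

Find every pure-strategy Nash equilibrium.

(Night, Dusk)

Species 1 against Day: payoffs -4, 0, 1, -5 → best response Dusk.
Species 1 against Dusk: payoffs -1, -5, 0, 3 → best response Night.
Species 1 against Night: payoffs 2, 0, -4, -3 → best response Dawn.
Species 1 against Mixed: payoffs 5, 2, -3, 1 → best response Dawn.
Species 2 against Dawn: payoffs 3, 5, -2, 1 → best response Dusk.
Species 2 against Day: payoffs 0, -4, 3, -5 → best response Night.
Species 2 against Dusk: payoffs 0, -3, -5, 3 → best response Mixed.
Species 2 against Night: payoffs 2, 4, 3, -1 → best response Dusk.
Mutual best responses: (Night, Dusk).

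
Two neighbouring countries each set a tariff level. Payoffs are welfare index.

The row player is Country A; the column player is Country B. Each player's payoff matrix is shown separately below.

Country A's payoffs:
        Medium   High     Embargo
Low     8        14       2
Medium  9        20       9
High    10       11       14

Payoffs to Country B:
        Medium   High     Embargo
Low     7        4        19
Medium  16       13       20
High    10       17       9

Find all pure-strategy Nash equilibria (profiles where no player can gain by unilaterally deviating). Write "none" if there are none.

(Low, Medium): Country A can switch to Medium (8 → 9). Not NE.
(Low, High): Country A can switch to Medium (14 → 20). Not NE.
(Low, Embargo): Country A can switch to Medium (2 → 9). Not NE.
(Medium, Medium): Country A can switch to High (9 → 10). Not NE.
(Medium, High): Country B can switch to Medium (13 → 16). Not NE.
(Medium, Embargo): Country A can switch to High (9 → 14). Not NE.
(High, Medium): Country B can switch to High (10 → 17). Not NE.
(High, High): Country A can switch to Low (11 → 14). Not NE.
(High, Embargo): Country B can switch to Medium (9 → 10). Not NE.

This game has no pure Nash equilibrium.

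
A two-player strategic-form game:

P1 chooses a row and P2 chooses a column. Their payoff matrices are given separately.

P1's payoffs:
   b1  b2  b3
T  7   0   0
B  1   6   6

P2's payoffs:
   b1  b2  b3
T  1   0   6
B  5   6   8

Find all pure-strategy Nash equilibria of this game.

For each strategy profile, look for a profitable unilateral deviation.
(T, b1): P2 can switch to b3 (1 → 6). Not NE.
(T, b2): P1 can switch to B (0 → 6). Not NE.
(T, b3): P1 can switch to B (0 → 6). Not NE.
(B, b1): P1 can switch to T (1 → 7). Not NE.
(B, b2): P2 can switch to b3 (6 → 8). Not NE.
(B, b3): P1 gets 6, best alternative 0; P2 gets 8, best alternative 6. No profitable deviation — NE.

(B, b3)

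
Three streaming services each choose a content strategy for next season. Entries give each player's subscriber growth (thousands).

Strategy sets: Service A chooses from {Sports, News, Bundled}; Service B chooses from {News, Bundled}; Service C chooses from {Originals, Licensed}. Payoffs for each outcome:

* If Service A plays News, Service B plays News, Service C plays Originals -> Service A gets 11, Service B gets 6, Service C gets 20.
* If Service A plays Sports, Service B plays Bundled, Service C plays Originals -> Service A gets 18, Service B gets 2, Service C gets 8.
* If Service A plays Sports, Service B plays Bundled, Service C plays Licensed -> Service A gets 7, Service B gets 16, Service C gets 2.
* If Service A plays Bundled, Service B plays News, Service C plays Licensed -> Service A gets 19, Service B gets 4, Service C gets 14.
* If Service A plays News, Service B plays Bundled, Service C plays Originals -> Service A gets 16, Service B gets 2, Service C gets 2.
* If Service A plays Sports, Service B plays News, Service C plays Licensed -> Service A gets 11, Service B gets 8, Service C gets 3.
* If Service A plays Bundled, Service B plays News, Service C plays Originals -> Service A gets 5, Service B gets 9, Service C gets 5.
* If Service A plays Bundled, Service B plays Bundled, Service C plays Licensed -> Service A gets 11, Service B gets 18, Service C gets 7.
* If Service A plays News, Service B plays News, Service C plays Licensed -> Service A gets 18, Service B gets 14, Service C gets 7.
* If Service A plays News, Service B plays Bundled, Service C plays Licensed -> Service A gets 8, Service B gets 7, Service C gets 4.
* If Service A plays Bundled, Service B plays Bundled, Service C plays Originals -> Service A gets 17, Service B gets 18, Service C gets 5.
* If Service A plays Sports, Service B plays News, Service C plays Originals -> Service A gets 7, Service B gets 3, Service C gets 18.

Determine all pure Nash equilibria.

(News, News, Originals); (Bundled, Bundled, Licensed)

Service A against (News, Originals): payoffs 7, 11, 5 → best response News.
Service A against (News, Licensed): payoffs 11, 18, 19 → best response Bundled.
Service A against (Bundled, Originals): payoffs 18, 16, 17 → best response Sports.
Service A against (Bundled, Licensed): payoffs 7, 8, 11 → best response Bundled.
Service B against (Sports, Originals): payoffs 3, 2 → best response News.
Service B against (Sports, Licensed): payoffs 8, 16 → best response Bundled.
Service B against (News, Originals): payoffs 6, 2 → best response News.
Service B against (News, Licensed): payoffs 14, 7 → best response News.
Service B against (Bundled, Originals): payoffs 9, 18 → best response Bundled.
Service B against (Bundled, Licensed): payoffs 4, 18 → best response Bundled.
Service C against (Sports, News): payoffs 18, 3 → best response Originals.
Service C against (Sports, Bundled): payoffs 8, 2 → best response Originals.
Service C against (News, News): payoffs 20, 7 → best response Originals.
Service C against (News, Bundled): payoffs 2, 4 → best response Licensed.
Service C against (Bundled, News): payoffs 5, 14 → best response Licensed.
Service C against (Bundled, Bundled): payoffs 5, 7 → best response Licensed.
Mutual best responses: (News, News, Originals); (Bundled, Bundled, Licensed).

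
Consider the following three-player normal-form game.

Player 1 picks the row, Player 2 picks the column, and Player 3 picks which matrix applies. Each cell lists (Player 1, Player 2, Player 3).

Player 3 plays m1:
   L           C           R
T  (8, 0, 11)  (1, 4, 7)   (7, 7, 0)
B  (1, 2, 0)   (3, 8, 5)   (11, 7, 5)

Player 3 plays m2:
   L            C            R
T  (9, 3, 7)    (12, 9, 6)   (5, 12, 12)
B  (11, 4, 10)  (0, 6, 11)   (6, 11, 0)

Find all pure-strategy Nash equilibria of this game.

none

Player 1 against (L, m1): payoffs 8, 1 → best response T.
Player 1 against (L, m2): payoffs 9, 11 → best response B.
Player 1 against (C, m1): payoffs 1, 3 → best response B.
Player 1 against (C, m2): payoffs 12, 0 → best response T.
Player 1 against (R, m1): payoffs 7, 11 → best response B.
Player 1 against (R, m2): payoffs 5, 6 → best response B.
Player 2 against (T, m1): payoffs 0, 4, 7 → best response R.
Player 2 against (T, m2): payoffs 3, 9, 12 → best response R.
Player 2 against (B, m1): payoffs 2, 8, 7 → best response C.
Player 2 against (B, m2): payoffs 4, 6, 11 → best response R.
Player 3 against (T, L): payoffs 11, 7 → best response m1.
Player 3 against (T, C): payoffs 7, 6 → best response m1.
Player 3 against (T, R): payoffs 0, 12 → best response m2.
Player 3 against (B, L): payoffs 0, 10 → best response m2.
Player 3 against (B, C): payoffs 5, 11 → best response m2.
Player 3 against (B, R): payoffs 5, 0 → best response m1.
No profile is a mutual best response for all players.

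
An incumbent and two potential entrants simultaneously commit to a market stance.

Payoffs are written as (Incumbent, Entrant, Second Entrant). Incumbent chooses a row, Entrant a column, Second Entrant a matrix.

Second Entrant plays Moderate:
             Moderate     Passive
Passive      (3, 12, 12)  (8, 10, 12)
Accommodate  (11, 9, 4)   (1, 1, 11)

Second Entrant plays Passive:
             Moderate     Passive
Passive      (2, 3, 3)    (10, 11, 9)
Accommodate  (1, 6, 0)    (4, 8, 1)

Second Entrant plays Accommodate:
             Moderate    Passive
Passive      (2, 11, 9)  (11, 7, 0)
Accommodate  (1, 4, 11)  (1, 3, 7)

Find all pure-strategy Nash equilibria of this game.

There is no pure-strategy Nash equilibrium.

For each player, find the best response to each opponent profile; mutual best responses are the pure NE.
Incumbent against (Moderate, Moderate): payoffs 3, 11 → best response Accommodate.
Incumbent against (Moderate, Passive): payoffs 2, 1 → best response Passive.
Incumbent against (Moderate, Accommodate): payoffs 2, 1 → best response Passive.
Incumbent against (Passive, Moderate): payoffs 8, 1 → best response Passive.
Incumbent against (Passive, Passive): payoffs 10, 4 → best response Passive.
Incumbent against (Passive, Accommodate): payoffs 11, 1 → best response Passive.
Entrant against (Passive, Moderate): payoffs 12, 10 → best response Moderate.
Entrant against (Passive, Passive): payoffs 3, 11 → best response Passive.
Entrant against (Passive, Accommodate): payoffs 11, 7 → best response Moderate.
Entrant against (Accommodate, Moderate): payoffs 9, 1 → best response Moderate.
Entrant against (Accommodate, Passive): payoffs 6, 8 → best response Passive.
Entrant against (Accommodate, Accommodate): payoffs 4, 3 → best response Moderate.
Second Entrant against (Passive, Moderate): payoffs 12, 3, 9 → best response Moderate.
Second Entrant against (Passive, Passive): payoffs 12, 9, 0 → best response Moderate.
Second Entrant against (Accommodate, Moderate): payoffs 4, 0, 11 → best response Accommodate.
Second Entrant against (Accommodate, Passive): payoffs 11, 1, 7 → best response Moderate.
No profile is a mutual best response for all players.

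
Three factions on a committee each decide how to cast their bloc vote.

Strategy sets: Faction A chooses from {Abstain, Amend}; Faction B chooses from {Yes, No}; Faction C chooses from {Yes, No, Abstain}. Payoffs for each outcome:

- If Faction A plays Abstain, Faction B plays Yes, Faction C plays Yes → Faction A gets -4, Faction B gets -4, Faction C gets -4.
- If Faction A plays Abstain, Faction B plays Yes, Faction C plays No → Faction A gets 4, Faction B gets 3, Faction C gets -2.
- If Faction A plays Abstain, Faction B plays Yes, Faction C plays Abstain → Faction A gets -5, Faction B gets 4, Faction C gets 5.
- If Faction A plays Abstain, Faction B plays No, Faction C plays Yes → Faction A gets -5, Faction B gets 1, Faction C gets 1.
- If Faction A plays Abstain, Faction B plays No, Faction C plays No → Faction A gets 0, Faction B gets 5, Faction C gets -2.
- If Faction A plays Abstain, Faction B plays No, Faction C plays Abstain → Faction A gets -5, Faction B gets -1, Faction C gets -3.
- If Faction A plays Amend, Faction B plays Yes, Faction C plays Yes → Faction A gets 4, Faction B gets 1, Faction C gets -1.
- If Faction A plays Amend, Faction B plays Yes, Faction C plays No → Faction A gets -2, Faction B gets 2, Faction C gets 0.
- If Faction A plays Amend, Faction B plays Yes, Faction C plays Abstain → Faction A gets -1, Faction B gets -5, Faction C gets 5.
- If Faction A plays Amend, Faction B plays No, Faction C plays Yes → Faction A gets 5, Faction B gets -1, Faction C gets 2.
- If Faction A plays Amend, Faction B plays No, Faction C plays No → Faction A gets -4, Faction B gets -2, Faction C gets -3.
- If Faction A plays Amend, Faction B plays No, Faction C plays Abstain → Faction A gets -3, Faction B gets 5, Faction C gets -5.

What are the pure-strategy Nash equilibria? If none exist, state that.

Faction A against (Yes, Yes): payoffs -4, 4 → best response Amend.
Faction A against (Yes, No): payoffs 4, -2 → best response Abstain.
Faction A against (Yes, Abstain): payoffs -5, -1 → best response Amend.
Faction A against (No, Yes): payoffs -5, 5 → best response Amend.
Faction A against (No, No): payoffs 0, -4 → best response Abstain.
Faction A against (No, Abstain): payoffs -5, -3 → best response Amend.
Faction B against (Abstain, Yes): payoffs -4, 1 → best response No.
Faction B against (Abstain, No): payoffs 3, 5 → best response No.
Faction B against (Abstain, Abstain): payoffs 4, -1 → best response Yes.
Faction B against (Amend, Yes): payoffs 1, -1 → best response Yes.
Faction B against (Amend, No): payoffs 2, -2 → best response Yes.
Faction B against (Amend, Abstain): payoffs -5, 5 → best response No.
Faction C against (Abstain, Yes): payoffs -4, -2, 5 → best response Abstain.
Faction C against (Abstain, No): payoffs 1, -2, -3 → best response Yes.
Faction C against (Amend, Yes): payoffs -1, 0, 5 → best response Abstain.
Faction C against (Amend, No): payoffs 2, -3, -5 → best response Yes.
No profile is a mutual best response for all players.

There is no pure-strategy Nash equilibrium.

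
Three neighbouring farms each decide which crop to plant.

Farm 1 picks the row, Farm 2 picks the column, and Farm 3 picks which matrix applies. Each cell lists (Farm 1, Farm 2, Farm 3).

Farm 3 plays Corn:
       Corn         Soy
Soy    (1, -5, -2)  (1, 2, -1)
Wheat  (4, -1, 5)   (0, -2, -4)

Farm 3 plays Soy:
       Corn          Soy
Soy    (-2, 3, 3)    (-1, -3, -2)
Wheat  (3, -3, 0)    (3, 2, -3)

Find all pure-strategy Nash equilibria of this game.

(Soy, Soy, Corn), (Wheat, Corn, Corn), (Wheat, Soy, Soy)

(Soy, Corn, Corn): Farm 1 can switch to Wheat (1 → 4). Not NE.
(Soy, Corn, Soy): Farm 1 can switch to Wheat (-2 → 3). Not NE.
(Soy, Soy, Corn): Farm 1 gets 1, best alternative 0; Farm 2 gets 2, best alternative -5; Farm 3 gets -1, best alternative -2. No profitable deviation — NE.
(Soy, Soy, Soy): Farm 1 can switch to Wheat (-1 → 3). Not NE.
(Wheat, Corn, Corn): Farm 1 gets 4, best alternative 1; Farm 2 gets -1, best alternative -2; Farm 3 gets 5, best alternative 0. No profitable deviation — NE.
(Wheat, Corn, Soy): Farm 2 can switch to Soy (-3 → 2). Not NE.
(Wheat, Soy, Corn): Farm 1 can switch to Soy (0 → 1). Not NE.
(Wheat, Soy, Soy): Farm 1 gets 3, best alternative -1; Farm 2 gets 2, best alternative -3; Farm 3 gets -3, best alternative -4. No profitable deviation — NE.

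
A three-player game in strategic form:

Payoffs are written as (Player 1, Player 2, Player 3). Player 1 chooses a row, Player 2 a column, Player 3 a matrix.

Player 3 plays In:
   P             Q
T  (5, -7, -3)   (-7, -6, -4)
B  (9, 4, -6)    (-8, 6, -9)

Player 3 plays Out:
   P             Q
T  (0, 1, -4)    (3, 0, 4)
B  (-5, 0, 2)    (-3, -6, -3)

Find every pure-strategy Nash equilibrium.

For each strategy profile, look for a profitable unilateral deviation.
(T, P, In): Player 1 can switch to B (5 → 9). Not NE.
(T, P, Out): Player 3 can switch to In (-4 → -3). Not NE.
(T, Q, In): Player 3 can switch to Out (-4 → 4). Not NE.
(T, Q, Out): Player 2 can switch to P (0 → 1). Not NE.
(B, P, In): Player 2 can switch to Q (4 → 6). Not NE.
(B, P, Out): Player 1 can switch to T (-5 → 0). Not NE.
(The remaining 2 profiles each have a profitable deviation by the same check.)

none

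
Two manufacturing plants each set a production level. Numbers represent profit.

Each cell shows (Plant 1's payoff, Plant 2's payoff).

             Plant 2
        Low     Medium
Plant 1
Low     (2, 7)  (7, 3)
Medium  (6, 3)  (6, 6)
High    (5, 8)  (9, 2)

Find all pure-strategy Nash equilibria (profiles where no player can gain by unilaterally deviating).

Plant 1 against Low: payoffs 2, 6, 5 → best response Medium.
Plant 1 against Medium: payoffs 7, 6, 9 → best response High.
Plant 2 against Low: payoffs 7, 3 → best response Low.
Plant 2 against Medium: payoffs 3, 6 → best response Medium.
Plant 2 against High: payoffs 8, 2 → best response Low.
No profile is a mutual best response for all players.

This game has no pure Nash equilibrium.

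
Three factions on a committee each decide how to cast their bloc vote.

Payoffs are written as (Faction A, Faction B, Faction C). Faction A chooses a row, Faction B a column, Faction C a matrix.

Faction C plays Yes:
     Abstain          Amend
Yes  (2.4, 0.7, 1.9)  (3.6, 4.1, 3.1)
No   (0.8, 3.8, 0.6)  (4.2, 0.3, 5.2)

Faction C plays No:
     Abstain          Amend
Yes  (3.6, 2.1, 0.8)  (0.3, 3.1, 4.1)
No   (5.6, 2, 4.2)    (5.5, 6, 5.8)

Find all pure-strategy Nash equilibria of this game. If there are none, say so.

For each player, find the best response to each opponent profile; mutual best responses are the pure NE.
Faction A against (Abstain, Yes): payoffs 2.4, 0.8 → best response Yes.
Faction A against (Abstain, No): payoffs 3.6, 5.6 → best response No.
Faction A against (Amend, Yes): payoffs 3.6, 4.2 → best response No.
Faction A against (Amend, No): payoffs 0.3, 5.5 → best response No.
Faction B against (Yes, Yes): payoffs 0.7, 4.1 → best response Amend.
Faction B against (Yes, No): payoffs 2.1, 3.1 → best response Amend.
Faction B against (No, Yes): payoffs 3.8, 0.3 → best response Abstain.
Faction B against (No, No): payoffs 2, 6 → best response Amend.
Faction C against (Yes, Abstain): payoffs 1.9, 0.8 → best response Yes.
Faction C against (Yes, Amend): payoffs 3.1, 4.1 → best response No.
Faction C against (No, Abstain): payoffs 0.6, 4.2 → best response No.
Faction C against (No, Amend): payoffs 5.2, 5.8 → best response No.
Mutual best responses: (No, Amend, No).

(No, Amend, No)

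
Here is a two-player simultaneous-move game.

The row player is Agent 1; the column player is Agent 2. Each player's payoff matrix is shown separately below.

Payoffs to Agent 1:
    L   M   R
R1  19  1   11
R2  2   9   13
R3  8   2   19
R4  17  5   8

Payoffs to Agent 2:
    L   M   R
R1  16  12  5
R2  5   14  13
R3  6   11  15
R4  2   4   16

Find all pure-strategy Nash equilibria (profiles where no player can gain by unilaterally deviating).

Agent 1 against L: payoffs 19, 2, 8, 17 → best response R1.
Agent 1 against M: payoffs 1, 9, 2, 5 → best response R2.
Agent 1 against R: payoffs 11, 13, 19, 8 → best response R3.
Agent 2 against R1: payoffs 16, 12, 5 → best response L.
Agent 2 against R2: payoffs 5, 14, 13 → best response M.
Agent 2 against R3: payoffs 6, 11, 15 → best response R.
Agent 2 against R4: payoffs 2, 4, 16 → best response R.
Mutual best responses: (R1, L); (R2, M); (R3, R).

The pure Nash equilibria are (R1, L) and (R2, M) and (R3, R).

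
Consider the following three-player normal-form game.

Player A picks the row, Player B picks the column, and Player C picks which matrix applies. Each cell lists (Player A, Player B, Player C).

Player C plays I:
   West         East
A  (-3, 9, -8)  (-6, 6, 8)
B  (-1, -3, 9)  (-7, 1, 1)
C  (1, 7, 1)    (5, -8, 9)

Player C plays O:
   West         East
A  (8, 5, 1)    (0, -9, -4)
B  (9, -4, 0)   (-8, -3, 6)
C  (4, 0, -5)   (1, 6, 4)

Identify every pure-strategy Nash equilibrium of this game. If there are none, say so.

(C, West, I)

Player A against (West, I): payoffs -3, -1, 1 → best response C.
Player A against (West, O): payoffs 8, 9, 4 → best response B.
Player A against (East, I): payoffs -6, -7, 5 → best response C.
Player A against (East, O): payoffs 0, -8, 1 → best response C.
Player B against (A, I): payoffs 9, 6 → best response West.
Player B against (A, O): payoffs 5, -9 → best response West.
Player B against (B, I): payoffs -3, 1 → best response East.
Player B against (B, O): payoffs -4, -3 → best response East.
Player B against (C, I): payoffs 7, -8 → best response West.
Player B against (C, O): payoffs 0, 6 → best response East.
Player C against (A, West): payoffs -8, 1 → best response O.
Player C against (A, East): payoffs 8, -4 → best response I.
Player C against (B, West): payoffs 9, 0 → best response I.
Player C against (B, East): payoffs 1, 6 → best response O.
Player C against (C, West): payoffs 1, -5 → best response I.
Player C against (C, East): payoffs 9, 4 → best response I.
Mutual best responses: (C, West, I).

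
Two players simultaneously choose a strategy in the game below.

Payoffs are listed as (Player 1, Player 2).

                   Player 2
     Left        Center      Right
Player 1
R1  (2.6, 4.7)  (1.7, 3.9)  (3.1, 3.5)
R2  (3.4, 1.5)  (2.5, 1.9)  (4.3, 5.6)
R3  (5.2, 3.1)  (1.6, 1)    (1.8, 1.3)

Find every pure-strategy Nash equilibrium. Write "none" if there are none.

Player 1 against Left: payoffs 2.6, 3.4, 5.2 → best response R3.
Player 1 against Center: payoffs 1.7, 2.5, 1.6 → best response R2.
Player 1 against Right: payoffs 3.1, 4.3, 1.8 → best response R2.
Player 2 against R1: payoffs 4.7, 3.9, 3.5 → best response Left.
Player 2 against R2: payoffs 1.5, 1.9, 5.6 → best response Right.
Player 2 against R3: payoffs 3.1, 1, 1.3 → best response Left.
Mutual best responses: (R2, Right); (R3, Left).

The pure Nash equilibria are (R2, Right), (R3, Left).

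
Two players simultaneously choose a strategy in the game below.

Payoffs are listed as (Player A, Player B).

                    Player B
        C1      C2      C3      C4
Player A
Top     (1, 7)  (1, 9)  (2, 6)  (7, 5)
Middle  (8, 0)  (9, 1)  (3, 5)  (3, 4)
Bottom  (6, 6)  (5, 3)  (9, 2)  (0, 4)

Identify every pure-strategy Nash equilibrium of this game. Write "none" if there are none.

Check each profile: it is a Nash equilibrium iff no player can strictly gain by switching unilaterally.
(Top, C1): Player A can switch to Middle (1 → 8). Not NE.
(Top, C2): Player A can switch to Middle (1 → 9). Not NE.
(Top, C3): Player A can switch to Middle (2 → 3). Not NE.
(Top, C4): Player B can switch to C1 (5 → 7). Not NE.
(Middle, C1): Player B can switch to C2 (0 → 1). Not NE.
(Middle, C2): Player B can switch to C3 (1 → 5). Not NE.
(Middle, C3): Player A can switch to Bottom (3 → 9). Not NE.
(Middle, C4): Player A can switch to Top (3 → 7). Not NE.
(Bottom, C1): Player A can switch to Middle (6 → 8). Not NE.
(Bottom, C2): Player A can switch to Middle (5 → 9). Not NE.
(Bottom, C3): Player B can switch to C1 (2 → 6). Not NE.
(Bottom, C4): Player A can switch to Top (0 → 7). Not NE.

No pure-strategy Nash equilibrium.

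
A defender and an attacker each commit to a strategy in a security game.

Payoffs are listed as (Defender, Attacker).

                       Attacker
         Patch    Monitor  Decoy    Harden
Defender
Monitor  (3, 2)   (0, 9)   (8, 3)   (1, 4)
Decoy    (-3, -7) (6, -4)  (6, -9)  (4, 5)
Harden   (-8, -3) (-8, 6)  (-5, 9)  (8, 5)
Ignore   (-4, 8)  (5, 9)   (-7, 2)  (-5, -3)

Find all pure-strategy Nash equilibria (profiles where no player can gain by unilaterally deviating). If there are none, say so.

No pure-strategy Nash equilibrium.

Defender against Patch: payoffs 3, -3, -8, -4 → best response Monitor.
Defender against Monitor: payoffs 0, 6, -8, 5 → best response Decoy.
Defender against Decoy: payoffs 8, 6, -5, -7 → best response Monitor.
Defender against Harden: payoffs 1, 4, 8, -5 → best response Harden.
Attacker against Monitor: payoffs 2, 9, 3, 4 → best response Monitor.
Attacker against Decoy: payoffs -7, -4, -9, 5 → best response Harden.
Attacker against Harden: payoffs -3, 6, 9, 5 → best response Decoy.
Attacker against Ignore: payoffs 8, 9, 2, -3 → best response Monitor.
No profile is a mutual best response for all players.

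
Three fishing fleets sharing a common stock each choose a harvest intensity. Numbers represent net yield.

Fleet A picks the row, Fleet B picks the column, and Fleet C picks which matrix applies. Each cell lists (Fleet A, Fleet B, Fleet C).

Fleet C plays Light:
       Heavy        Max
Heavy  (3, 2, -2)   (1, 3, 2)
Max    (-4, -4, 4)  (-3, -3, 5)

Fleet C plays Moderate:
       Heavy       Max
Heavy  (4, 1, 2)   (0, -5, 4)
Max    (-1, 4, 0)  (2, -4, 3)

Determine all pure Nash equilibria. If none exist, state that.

Pure NE: (Heavy, Heavy, Moderate)

Fleet A against (Heavy, Light): payoffs 3, -4 → best response Heavy.
Fleet A against (Heavy, Moderate): payoffs 4, -1 → best response Heavy.
Fleet A against (Max, Light): payoffs 1, -3 → best response Heavy.
Fleet A against (Max, Moderate): payoffs 0, 2 → best response Max.
Fleet B against (Heavy, Light): payoffs 2, 3 → best response Max.
Fleet B against (Heavy, Moderate): payoffs 1, -5 → best response Heavy.
Fleet B against (Max, Light): payoffs -4, -3 → best response Max.
Fleet B against (Max, Moderate): payoffs 4, -4 → best response Heavy.
Fleet C against (Heavy, Heavy): payoffs -2, 2 → best response Moderate.
Fleet C against (Heavy, Max): payoffs 2, 4 → best response Moderate.
Fleet C against (Max, Heavy): payoffs 4, 0 → best response Light.
Fleet C against (Max, Max): payoffs 5, 3 → best response Light.
Mutual best responses: (Heavy, Heavy, Moderate).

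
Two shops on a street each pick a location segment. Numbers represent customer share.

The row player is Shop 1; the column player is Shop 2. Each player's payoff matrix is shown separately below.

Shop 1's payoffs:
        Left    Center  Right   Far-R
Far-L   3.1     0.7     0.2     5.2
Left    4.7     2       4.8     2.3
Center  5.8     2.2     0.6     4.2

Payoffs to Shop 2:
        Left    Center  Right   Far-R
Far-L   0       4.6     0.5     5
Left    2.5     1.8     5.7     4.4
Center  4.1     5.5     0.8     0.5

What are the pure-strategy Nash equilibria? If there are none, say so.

For each strategy profile, look for a profitable unilateral deviation.
(Far-L, Left): Shop 1 can switch to Left (3.1 → 4.7). Not NE.
(Far-L, Center): Shop 1 can switch to Left (0.7 → 2). Not NE.
(Far-L, Right): Shop 1 can switch to Left (0.2 → 4.8). Not NE.
(Far-L, Far-R): Shop 1 gets 5.2, best alternative 4.2; Shop 2 gets 5, best alternative 4.6. No profitable deviation — NE.
(Left, Left): Shop 1 can switch to Center (4.7 → 5.8). Not NE.
(Left, Center): Shop 1 can switch to Center (2 → 2.2). Not NE.
(Left, Right): Shop 1 gets 4.8, best alternative 0.6; Shop 2 gets 5.7, best alternative 4.4. No profitable deviation — NE.
(Left, Far-R): Shop 1 can switch to Far-L (2.3 → 5.2). Not NE.
(Center, Center): Shop 1 gets 2.2, best alternative 2; Shop 2 gets 5.5, best alternative 4.1. No profitable deviation — NE.
(The remaining 3 profiles each have a profitable deviation by the same check.)

The pure Nash equilibria are (Far-L, Far-R) and (Left, Right) and (Center, Center).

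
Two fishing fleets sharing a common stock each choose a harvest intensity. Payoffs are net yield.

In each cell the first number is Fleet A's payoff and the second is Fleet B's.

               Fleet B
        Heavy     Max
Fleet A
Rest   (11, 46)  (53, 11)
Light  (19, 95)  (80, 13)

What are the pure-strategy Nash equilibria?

(Light, Heavy)

For each strategy profile, look for a profitable unilateral deviation.
(Rest, Heavy): Fleet A can switch to Light (11 → 19). Not NE.
(Rest, Max): Fleet A can switch to Light (53 → 80). Not NE.
(Light, Heavy): Fleet A gets 19, best alternative 11; Fleet B gets 95, best alternative 13. No profitable deviation — NE.
(Light, Max): Fleet B can switch to Heavy (13 → 95). Not NE.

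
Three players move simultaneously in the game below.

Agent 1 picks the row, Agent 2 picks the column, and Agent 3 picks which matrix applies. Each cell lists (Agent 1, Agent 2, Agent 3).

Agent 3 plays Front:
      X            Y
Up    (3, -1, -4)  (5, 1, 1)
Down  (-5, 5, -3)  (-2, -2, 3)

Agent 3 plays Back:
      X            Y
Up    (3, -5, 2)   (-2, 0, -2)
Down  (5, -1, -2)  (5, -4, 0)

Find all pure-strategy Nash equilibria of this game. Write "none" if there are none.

The pure Nash equilibria are (Up, Y, Front) and (Down, X, Back).

(Up, X, Front): Agent 2 can switch to Y (-1 → 1). Not NE.
(Up, X, Back): Agent 1 can switch to Down (3 → 5). Not NE.
(Up, Y, Front): Agent 1 gets 5, best alternative -2; Agent 2 gets 1, best alternative -1; Agent 3 gets 1, best alternative -2. No profitable deviation — NE.
(Up, Y, Back): Agent 1 can switch to Down (-2 → 5). Not NE.
(Down, X, Front): Agent 1 can switch to Up (-5 → 3). Not NE.
(Down, X, Back): Agent 1 gets 5, best alternative 3; Agent 2 gets -1, best alternative -4; Agent 3 gets -2, best alternative -3. No profitable deviation — NE.
(Down, Y, Front): Agent 1 can switch to Up (-2 → 5). Not NE.
(Down, Y, Back): Agent 2 can switch to X (-4 → -1). Not NE.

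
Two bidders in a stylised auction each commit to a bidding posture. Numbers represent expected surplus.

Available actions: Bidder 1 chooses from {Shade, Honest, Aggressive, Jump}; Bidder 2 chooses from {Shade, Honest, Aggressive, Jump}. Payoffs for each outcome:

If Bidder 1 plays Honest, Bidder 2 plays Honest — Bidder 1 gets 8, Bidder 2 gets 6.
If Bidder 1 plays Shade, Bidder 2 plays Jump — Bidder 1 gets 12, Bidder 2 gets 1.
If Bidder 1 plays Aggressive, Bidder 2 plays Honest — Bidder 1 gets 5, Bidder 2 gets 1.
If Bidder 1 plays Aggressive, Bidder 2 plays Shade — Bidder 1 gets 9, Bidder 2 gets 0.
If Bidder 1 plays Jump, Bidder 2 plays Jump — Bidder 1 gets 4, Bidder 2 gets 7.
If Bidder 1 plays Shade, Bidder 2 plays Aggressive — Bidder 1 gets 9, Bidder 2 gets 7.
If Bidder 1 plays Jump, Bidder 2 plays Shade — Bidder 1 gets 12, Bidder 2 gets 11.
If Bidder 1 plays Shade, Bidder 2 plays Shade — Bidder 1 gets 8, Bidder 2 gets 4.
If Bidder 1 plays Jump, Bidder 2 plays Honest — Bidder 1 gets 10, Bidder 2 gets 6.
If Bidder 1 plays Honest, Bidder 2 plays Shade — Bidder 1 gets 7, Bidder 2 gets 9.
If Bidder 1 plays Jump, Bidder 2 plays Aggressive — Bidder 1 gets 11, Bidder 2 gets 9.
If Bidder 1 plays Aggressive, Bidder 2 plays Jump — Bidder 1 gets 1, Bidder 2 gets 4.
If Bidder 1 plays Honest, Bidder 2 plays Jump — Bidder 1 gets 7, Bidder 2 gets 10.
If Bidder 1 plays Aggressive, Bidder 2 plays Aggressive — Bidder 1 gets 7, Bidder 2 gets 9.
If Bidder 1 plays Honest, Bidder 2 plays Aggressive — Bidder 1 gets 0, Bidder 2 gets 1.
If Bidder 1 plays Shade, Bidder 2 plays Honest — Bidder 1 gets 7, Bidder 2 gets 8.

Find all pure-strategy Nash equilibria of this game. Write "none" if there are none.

(Jump, Shade)

Check each profile: it is a Nash equilibrium iff no player can strictly gain by switching unilaterally.
(Shade, Shade): Bidder 1 can switch to Aggressive (8 → 9). Not NE.
(Shade, Honest): Bidder 1 can switch to Honest (7 → 8). Not NE.
(Shade, Aggressive): Bidder 1 can switch to Jump (9 → 11). Not NE.
(Shade, Jump): Bidder 2 can switch to Shade (1 → 4). Not NE.
(Honest, Shade): Bidder 1 can switch to Shade (7 → 8). Not NE.
(Honest, Honest): Bidder 1 can switch to Jump (8 → 10). Not NE.
(Honest, Aggressive): Bidder 1 can switch to Shade (0 → 9). Not NE.
(Honest, Jump): Bidder 1 can switch to Shade (7 → 12). Not NE.
(Jump, Shade): Bidder 1 gets 12, best alternative 9; Bidder 2 gets 11, best alternative 9. No profitable deviation — NE.
(The remaining 7 profiles each have a profitable deviation by the same check.)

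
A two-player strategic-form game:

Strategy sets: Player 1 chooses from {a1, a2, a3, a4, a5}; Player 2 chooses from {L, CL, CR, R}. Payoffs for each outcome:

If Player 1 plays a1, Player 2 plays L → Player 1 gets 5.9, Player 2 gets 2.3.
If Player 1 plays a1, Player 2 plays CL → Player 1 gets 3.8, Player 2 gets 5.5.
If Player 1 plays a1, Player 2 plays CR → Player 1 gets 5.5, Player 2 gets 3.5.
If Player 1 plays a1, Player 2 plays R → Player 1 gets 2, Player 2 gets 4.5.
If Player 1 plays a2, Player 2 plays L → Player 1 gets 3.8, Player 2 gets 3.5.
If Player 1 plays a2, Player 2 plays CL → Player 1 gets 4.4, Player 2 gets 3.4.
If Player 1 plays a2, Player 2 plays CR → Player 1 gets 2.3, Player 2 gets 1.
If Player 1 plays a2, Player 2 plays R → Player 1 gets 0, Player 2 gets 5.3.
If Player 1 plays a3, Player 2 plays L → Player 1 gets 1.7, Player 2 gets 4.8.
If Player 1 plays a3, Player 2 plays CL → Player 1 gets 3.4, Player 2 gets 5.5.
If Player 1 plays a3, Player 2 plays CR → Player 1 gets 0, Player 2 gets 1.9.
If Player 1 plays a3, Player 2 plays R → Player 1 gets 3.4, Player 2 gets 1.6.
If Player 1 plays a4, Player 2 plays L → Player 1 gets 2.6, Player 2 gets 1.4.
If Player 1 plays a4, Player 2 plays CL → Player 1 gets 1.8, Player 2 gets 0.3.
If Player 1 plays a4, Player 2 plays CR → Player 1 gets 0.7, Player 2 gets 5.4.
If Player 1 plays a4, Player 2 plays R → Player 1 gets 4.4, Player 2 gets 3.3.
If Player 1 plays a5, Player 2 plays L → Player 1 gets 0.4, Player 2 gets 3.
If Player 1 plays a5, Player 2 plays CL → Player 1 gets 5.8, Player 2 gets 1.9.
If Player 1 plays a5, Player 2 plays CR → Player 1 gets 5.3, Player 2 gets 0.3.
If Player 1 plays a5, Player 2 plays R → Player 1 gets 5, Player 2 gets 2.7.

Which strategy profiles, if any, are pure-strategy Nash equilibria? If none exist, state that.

For each strategy profile, look for a profitable unilateral deviation.
(a1, L): Player 2 can switch to CL (2.3 → 5.5). Not NE.
(a1, CL): Player 1 can switch to a2 (3.8 → 4.4). Not NE.
(a1, CR): Player 2 can switch to CL (3.5 → 5.5). Not NE.
(a1, R): Player 1 can switch to a3 (2 → 3.4). Not NE.
(a2, L): Player 1 can switch to a1 (3.8 → 5.9). Not NE.
(a2, CL): Player 1 can switch to a5 (4.4 → 5.8). Not NE.
(The remaining 14 profiles each have a profitable deviation by the same check.)

No pure-strategy Nash equilibrium.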